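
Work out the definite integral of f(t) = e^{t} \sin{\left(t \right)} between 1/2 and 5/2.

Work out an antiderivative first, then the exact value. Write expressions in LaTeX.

Recover f(t) by differentiating a candidate F(t); any mismatch rules it out.
F(t) = \frac{e^{t} \sin{\left(t \right)}}{2} - \frac{e^{t} \cos{\left(t \right)}}{2} is an antiderivative of f.
Check: d/dt[\frac{e^{t} \sin{\left(t \right)}}{2} - \frac{e^{t} \cos{\left(t \right)}}{2}] = e^{t} \sin{\left(t \right)} = f(t).
F(5/2) = \frac{e^{\frac{5}{2}} \sin{\left(\frac{5}{2} \right)}}{2} - \frac{e^{\frac{5}{2}} \cos{\left(\frac{5}{2} \right)}}{2}; F(1/2) = - \frac{e^{\frac{1}{2}} \cos{\left(\frac{1}{2} \right)}}{2} + \frac{e^{\frac{1}{2}} \sin{\left(\frac{1}{2} \right)}}{2}.
Integral = F(5/2) - F(1/2) = - \frac{e^{\frac{1}{2}} \sin{\left(\frac{1}{2} \right)}}{2} + \frac{e^{\frac{1}{2}} \cos{\left(\frac{1}{2} \right)}}{2} + \frac{e^{\frac{5}{2}} \sin{\left(\frac{5}{2} \right)}}{2} - \frac{e^{\frac{5}{2}} \cos{\left(\frac{5}{2} \right)}}{2}.

Antiderivative: F(t) = \frac{e^{t} \sin{\left(t \right)}}{2} - \frac{e^{t} \cos{\left(t \right)}}{2}; value = - \frac{e^{\frac{1}{2}} \sin{\left(\frac{1}{2} \right)}}{2} + \frac{e^{\frac{1}{2}} \cos{\left(\frac{1}{2} \right)}}{2} + \frac{e^{\frac{5}{2}} \sin{\left(\frac{5}{2} \right)}}{2} - \frac{e^{\frac{5}{2}} \cos{\left(\frac{5}{2} \right)}}{2}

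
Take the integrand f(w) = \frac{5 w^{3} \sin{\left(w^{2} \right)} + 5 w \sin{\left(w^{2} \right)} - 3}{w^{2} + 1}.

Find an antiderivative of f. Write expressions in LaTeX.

An antiderivative is F(w) = - \frac{5 \cos{\left(w^{2} \right)}}{2} - 3 \operatorname{atan}{\left(w \right)}.

Whatever form F(w) takes, F'(w) = f(w) is non-negotiable.
Check: d/dw[- \frac{5 \cos{\left(w^{2} \right)}}{2} - 3 \operatorname{atan}{\left(w \right)}] = \frac{5 w^{3} \sin{\left(w^{2} \right)} + 5 w \sin{\left(w^{2} \right)} - 3}{w^{2} + 1} = f(w).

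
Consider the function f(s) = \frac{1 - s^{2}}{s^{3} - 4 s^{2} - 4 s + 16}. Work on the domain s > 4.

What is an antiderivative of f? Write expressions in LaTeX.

An antiderivative is F(s) = - \frac{10 \log{\left(s - 4 \right)} - 3 \log{\left(s - 2 \right)} + \log{\left(s + 2 \right)}}{8}.

The denominator factors as \left(s - 4\right) \left(s - 2\right) \left(s + 2\right); partial fractions split f into directly integrable pieces: - \frac{1}{8 \left(s + 2\right)} + \frac{3}{8 \left(s - 2\right)} - \frac{5}{4 \left(s - 4\right)}.
Check: d/ds[- \frac{10 \log{\left(s - 4 \right)} - 3 \log{\left(s - 2 \right)} + \log{\left(s + 2 \right)}}{8}] = \frac{1 - s^{2}}{s^{3} - 4 s^{2} - 4 s + 16} = f(s).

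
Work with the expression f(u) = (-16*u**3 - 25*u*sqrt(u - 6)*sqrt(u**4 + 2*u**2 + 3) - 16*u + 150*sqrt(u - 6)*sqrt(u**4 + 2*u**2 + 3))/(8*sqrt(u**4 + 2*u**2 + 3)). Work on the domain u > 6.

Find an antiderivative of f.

An antiderivative is F(u) = -5*(u - 6)**(5/2)/4 - sqrt(u**4 + 2*u**2 + 3).

Whatever form F(u) takes, F'(u) = f(u) is non-negotiable.
Check: d/du[-5*(u - 6)**(5/2)/4 - sqrt(u**4 + 2*u**2 + 3)] = (-16*u**3 - 25*u*sqrt(u - 6)*sqrt(u**4 + 2*u**2 + 3) - 16*u + 150*sqrt(u - 6)*sqrt(u**4 + 2*u**2 + 3))/(8*sqrt(u**4 + 2*u**2 + 3)) = f(u).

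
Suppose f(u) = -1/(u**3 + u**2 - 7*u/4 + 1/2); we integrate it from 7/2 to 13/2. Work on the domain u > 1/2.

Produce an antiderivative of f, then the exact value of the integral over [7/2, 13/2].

The denominator factors as (u + 2)*(2*u - 1)**2; partial fractions split f into directly integrable pieces: 8/(25*(2*u - 1)) - 8/(5*(2*u - 1)**2) - 4/(25*(u + 2)).
F(u) = (8*u*log(u - 1/2) - 8*u*log(u + 2) - 4*log(u - 1/2) + 4*log(u + 2) + 20)/(50*u - 25) is an antiderivative of f.
Check: d/du[(8*u*log(u - 1/2) - 8*u*log(u + 2) - 4*log(u - 1/2) + 4*log(u + 2) + 20)/(50*u - 25)] = -4/(4*u**3 + 4*u**2 - 7*u + 2), which equals f(u).
F(13/2) = -4*log(17/2)/25 + 1/15 + 4*log(6)/25; F(7/2) = -4*log(11/2)/25 + 2/15 + 4*log(3)/25.
Integral = F(13/2) - F(7/2) = -4*log(17/2)/25 - 4*log(3)/25 - 1/15 + 4*log(11/2)/25 + 4*log(6)/25.

Antiderivative: F(u) = (8*u*log(u - 1/2) - 8*u*log(u + 2) - 4*log(u - 1/2) + 4*log(u + 2) + 20)/(50*u - 25); value = -4*log(17/2)/25 - 4*log(3)/25 - 1/15 + 4*log(11/2)/25 + 4*log(6)/25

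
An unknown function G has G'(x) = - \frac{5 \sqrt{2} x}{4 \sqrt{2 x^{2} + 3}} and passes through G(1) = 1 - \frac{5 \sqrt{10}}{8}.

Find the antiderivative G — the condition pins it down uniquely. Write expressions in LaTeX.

G'(x) matches the chain-rule pattern g'(h)*h' with inner function h(x) = x^{2} + \frac{3}{2}; substituting u = h(x) collapses the integral.
A general antiderivative is - \frac{5 \sqrt{x^{2} + \frac{3}{2}}}{4} + C.
The condition gives C = 1 - \frac{5 \sqrt{10}}{8} - (- \frac{5 \sqrt{10}}{8}) = 1.
So G(x) = 1 - \frac{5 \sqrt{x^{2} + \frac{3}{2}}}{4}.
Check: d/dx[1 - \frac{5 \sqrt{x^{2} + \frac{3}{2}}}{4}] = - \frac{5 \sqrt{2} x}{4 \sqrt{2 x^{2} + 3}} = G'(x).

G(x) = 1 - \frac{5 \sqrt{x^{2} + \frac{3}{2}}}{4}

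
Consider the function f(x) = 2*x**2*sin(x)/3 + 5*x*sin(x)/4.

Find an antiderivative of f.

The integrand splits into summands that can be handled one at a time.
Check: d/dx[-2*x**2*cos(x)/3 + 4*x*sin(x)/3 - 5*x*cos(x)/4 + 5*sin(x)/4 + 4*cos(x)/3] = 2*x**2*sin(x)/3 + 5*x*sin(x)/4 = f(x).

An antiderivative is F(x) = -2*x**2*cos(x)/3 + 4*x*sin(x)/3 - 5*x*cos(x)/4 + 5*sin(x)/4 + 4*cos(x)/3.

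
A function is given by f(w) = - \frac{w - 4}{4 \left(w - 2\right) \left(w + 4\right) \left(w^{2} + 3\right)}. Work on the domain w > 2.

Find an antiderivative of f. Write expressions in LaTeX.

An antiderivative is F(w) = \frac{\log{\left(w - 2 \right)}}{84} - \frac{\log{\left(w + 4 \right)}}{57} + \frac{3 \log{\left(w^{2} + 3 \right)}}{1064} - \frac{25 \sqrt{3} \operatorname{atan}{\left(\frac{\sqrt{3} w}{3} \right)}}{798}.

Factor the denominator (4 \left(w - 2\right) \left(w + 4\right) \left(w^{2} + 3\right)) and decompose: f = \frac{3 w - 50}{532 \left(w^{2} + 3\right)} - \frac{1}{57 \left(w + 4\right)} + \frac{1}{84 \left(w - 2\right)}; each piece integrates to a log, atan, or power term.
Check: d/dw[\frac{\log{\left(w - 2 \right)}}{84} - \frac{\log{\left(w + 4 \right)}}{57} + \frac{3 \log{\left(w^{2} + 3 \right)}}{1064} - \frac{25 \sqrt{3} \operatorname{atan}{\left(\frac{\sqrt{3} w}{3} \right)}}{798}] = \frac{4 - w}{4 w^{4} + 8 w^{3} - 20 w^{2} + 24 w - 96}, which equals f(w).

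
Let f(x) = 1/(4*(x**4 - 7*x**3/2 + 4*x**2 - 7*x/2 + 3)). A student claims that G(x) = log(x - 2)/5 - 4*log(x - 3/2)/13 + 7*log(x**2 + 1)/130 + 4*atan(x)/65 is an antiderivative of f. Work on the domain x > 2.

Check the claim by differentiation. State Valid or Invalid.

d/dx[G] = 1/(2*x**4 - 7*x**3 + 8*x**2 - 7*x + 6)
d/dx[G] - f(x) = 1/(4*x**4 - 14*x**3 + 16*x**2 - 14*x + 12) != 0.

Invalid: d/dx[G] - f = 1/(4*x**4 - 14*x**3 + 16*x**2 - 14*x + 12), which is not 0.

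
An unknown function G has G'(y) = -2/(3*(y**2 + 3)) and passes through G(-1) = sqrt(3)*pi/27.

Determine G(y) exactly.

The proposed G(y) is checked by its d/dy: the result must match the given G'(y).
A general antiderivative is -2*sqrt(3)*atan(sqrt(3)*y/3)/9 + C.
The condition gives C = sqrt(3)*pi/27 - (sqrt(3)*pi/27) = 0.
So G(y) = -2*sqrt(3)*atan(sqrt(3)*y/3)/9.
Check: d/dy[-2*sqrt(3)*atan(sqrt(3)*y/3)/9] = -2/(3*y**2 + 9), which equals G'(y).

G(y) = -2*sqrt(3)*atan(sqrt(3)*y/3)/9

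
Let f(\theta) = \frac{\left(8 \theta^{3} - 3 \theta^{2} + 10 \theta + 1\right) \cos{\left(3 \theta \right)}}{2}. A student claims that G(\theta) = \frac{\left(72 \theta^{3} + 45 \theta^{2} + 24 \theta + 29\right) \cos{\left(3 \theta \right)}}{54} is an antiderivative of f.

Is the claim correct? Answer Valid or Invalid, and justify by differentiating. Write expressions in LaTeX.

d/d\theta[G] = - 4 \theta^{3} \sin{\left(3 \theta \right)} - \frac{5 \theta^{2} \sin{\left(3 \theta \right)}}{2} + 4 \theta^{2} \cos{\left(3 \theta \right)} - \frac{4 \theta \sin{\left(3 \theta \right)}}{3} + \frac{5 \theta \cos{\left(3 \theta \right)}}{3} - \frac{29 \sin{\left(3 \theta \right)}}{18} + \frac{4 \cos{\left(3 \theta \right)}}{9}
d/d\theta[G] - f(\theta) = - 4 \theta^{3} \sin{\left(3 \theta \right)} - 4 \theta^{3} \cos{\left(3 \theta \right)} - \frac{5 \theta^{2} \sin{\left(3 \theta \right)}}{2} + \frac{11 \theta^{2} \cos{\left(3 \theta \right)}}{2} - \frac{4 \theta \sin{\left(3 \theta \right)}}{3} - \frac{10 \theta \cos{\left(3 \theta \right)}}{3} - \frac{29 \sin{\left(3 \theta \right)}}{18} - \frac{\cos{\left(3 \theta \right)}}{18} != 0.

Invalid: d/d\theta[G] - f = - 4 \theta^{3} \sin{\left(3 \theta \right)} - 4 \theta^{3} \cos{\left(3 \theta \right)} - \frac{5 \theta^{2} \sin{\left(3 \theta \right)}}{2} + \frac{11 \theta^{2} \cos{\left(3 \theta \right)}}{2} - \frac{4 \theta \sin{\left(3 \theta \right)}}{3} - \frac{10 \theta \cos{\left(3 \theta \right)}}{3} - \frac{29 \sin{\left(3 \theta \right)}}{18} - \frac{\cos{\left(3 \theta \right)}}{18}, which is not 0.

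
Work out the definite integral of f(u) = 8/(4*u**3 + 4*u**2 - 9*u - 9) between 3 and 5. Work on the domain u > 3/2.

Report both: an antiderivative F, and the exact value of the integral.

Factor the denominator ((u + 1)*(2*u - 3)*(2*u + 3)) and decompose: f = 8/(3*(2*u + 3)) + 8/(15*(2*u - 3)) - 8/(5*(u + 1)); each piece integrates to a log, atan, or power term.
F(u) = 4*log(u - 3/2)/15 - 8*log(u + 1)/5 + 4*log(u + 3/2)/3 is an antiderivative of f.
Check: d/du[4*log(u - 3/2)/15 - 8*log(u + 1)/5 + 4*log(u + 3/2)/3] = 8/(4*u**3 + 4*u**2 - 9*u - 9) = f(u).
F(5) = -8*log(6)/5 + 4*log(7/2)/15 + 4*log(13/2)/3; F(3) = -8*log(4)/5 + 4*log(3/2)/15 + 4*log(9/2)/3.
Integral = F(5) - F(3) = -8*log(6)/5 - 4*log(9/2)/3 - 4*log(3/2)/15 + 4*log(7/2)/15 + 8*log(4)/5 + 4*log(13/2)/3.

Antiderivative: F(u) = 4*log(u - 3/2)/15 - 8*log(u + 1)/5 + 4*log(u + 3/2)/3; value = -8*log(6)/5 - 4*log(9/2)/3 - 4*log(3/2)/15 + 4*log(7/2)/15 + 8*log(4)/5 + 4*log(13/2)/3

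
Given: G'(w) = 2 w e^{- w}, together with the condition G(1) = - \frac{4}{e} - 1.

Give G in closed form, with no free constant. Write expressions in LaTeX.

G'(w) has the shape u'v + uv' for u = - 2 w - 2 and v = e^{- w} — it is the derivative of the product u*v.
A general antiderivative is \left(- 2 w - 2\right) e^{- w} + C.
The condition gives C = - \frac{4}{e} - 1 - (- \frac{4}{e}) = -1.
So G(w) = - \left(2 w + e^{w} + 2\right) e^{- w}.
Check: d/dw[- \left(2 w + e^{w} + 2\right) e^{- w}] = 2 w e^{- w} = G'(w).

G(w) = - \left(2 w + e^{w} + 2\right) e^{- w}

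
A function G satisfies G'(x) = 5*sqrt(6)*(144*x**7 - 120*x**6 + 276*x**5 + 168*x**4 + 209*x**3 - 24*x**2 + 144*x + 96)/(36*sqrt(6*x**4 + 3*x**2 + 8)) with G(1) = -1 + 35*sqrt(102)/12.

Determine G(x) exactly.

G(x) = sqrt(6)*(20*x**4*sqrt(6*x**4 + 3*x**2 + 8) - 20*x**3*sqrt(6*x**4 + 3*x**2 + 8) + 45*x**2*sqrt(6*x**4 + 3*x**2 + 8) + 60*x*sqrt(6*x**4 + 3*x**2 + 8) - 6*sqrt(6))/36

Recognize the product-rule pattern: G'(x) = u'v + uv' with u = -5*sqrt(x**4 + x**2/2 + 4/3)/2, v = -4*x**4/3 + 4*x**3/3 - 3*x**2 - 4*x, so integration by parts undoes it.
A general antiderivative is -5*sqrt(x**4 + x**2/2 + 4/3)*(-4*x**4/3 + 4*x**3/3 - 3*x**2 - 4*x)/2 + C.
The condition gives C = -1 + 35*sqrt(102)/12 - (35*sqrt(102)/12) = -1.
So G(x) = sqrt(6)*(20*x**4*sqrt(6*x**4 + 3*x**2 + 8) - 20*x**3*sqrt(6*x**4 + 3*x**2 + 8) + 45*x**2*sqrt(6*x**4 + 3*x**2 + 8) + 60*x*sqrt(6*x**4 + 3*x**2 + 8) - 6*sqrt(6))/36.
Check: d/dx[sqrt(6)*(20*x**4*sqrt(6*x**4 + 3*x**2 + 8) - 20*x**3*sqrt(6*x**4 + 3*x**2 + 8) + 45*x**2*sqrt(6*x**4 + 3*x**2 + 8) + 60*x*sqrt(6*x**4 + 3*x**2 + 8) - 6*sqrt(6))/36] = (720*sqrt(6)*x**7 - 600*sqrt(6)*x**6 + 1380*sqrt(6)*x**5 + 840*sqrt(6)*x**4 + 1045*sqrt(6)*x**3 - 120*sqrt(6)*x**2 + 720*sqrt(6)*x + 480*sqrt(6))/(36*sqrt(6*x**4 + 3*x**2 + 8)), which equals G'(x).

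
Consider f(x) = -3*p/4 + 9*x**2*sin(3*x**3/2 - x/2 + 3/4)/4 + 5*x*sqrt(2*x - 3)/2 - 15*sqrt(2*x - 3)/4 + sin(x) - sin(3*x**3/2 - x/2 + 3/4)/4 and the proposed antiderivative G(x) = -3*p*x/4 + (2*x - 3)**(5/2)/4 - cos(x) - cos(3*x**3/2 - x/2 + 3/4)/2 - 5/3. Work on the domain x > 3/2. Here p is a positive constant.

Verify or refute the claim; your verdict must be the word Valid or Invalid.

Valid - the claim checks out under differentiation.

d/dx[G] = -3*p/4 + 9*x**2*sin(3*x**3/2 - x/2 + 3/4)/4 + 5*x*sqrt(2*x - 3)/2 - 15*sqrt(2*x - 3)/4 + sin(x) - sin(3*x**3/2 - x/2 + 3/4)/4
This equals f(x) exactly, so the claim holds.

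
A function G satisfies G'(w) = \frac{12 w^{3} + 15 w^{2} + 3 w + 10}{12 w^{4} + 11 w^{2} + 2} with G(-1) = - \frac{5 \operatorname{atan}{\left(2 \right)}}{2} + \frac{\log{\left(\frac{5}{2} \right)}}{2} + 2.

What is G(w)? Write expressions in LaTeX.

G(w) = \frac{\log{\left(\frac{3 w^{2}}{2} + 1 \right)} + 5 \operatorname{atan}{\left(2 w \right)} + 4}{2}

A candidate passes only if d/dw[G] lands on the given G'(w) exactly.
A general antiderivative is \frac{\log{\left(\frac{3 w^{2}}{2} + 1 \right)}}{2} + \frac{5 \operatorname{atan}{\left(2 w \right)}}{2} + C.
The condition gives C = - \frac{5 \operatorname{atan}{\left(2 \right)}}{2} + \frac{\log{\left(\frac{5}{2} \right)}}{2} + 2 - (- \frac{5 \operatorname{atan}{\left(2 \right)}}{2} + \frac{\log{\left(\frac{5}{2} \right)}}{2}) = 2.
So G(w) = \frac{\log{\left(\frac{3 w^{2}}{2} + 1 \right)} + 5 \operatorname{atan}{\left(2 w \right)} + 4}{2}.
Check: d/dw[\frac{\log{\left(\frac{3 w^{2}}{2} + 1 \right)} + 5 \operatorname{atan}{\left(2 w \right)} + 4}{2}] = \frac{12 w^{3} + 15 w^{2} + 3 w + 10}{12 w^{4} + 11 w^{2} + 2} = G'(w).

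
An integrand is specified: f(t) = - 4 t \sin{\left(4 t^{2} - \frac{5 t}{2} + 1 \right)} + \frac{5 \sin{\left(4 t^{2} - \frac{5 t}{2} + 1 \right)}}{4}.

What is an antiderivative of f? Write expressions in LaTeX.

An antiderivative is F(t) = \frac{\cos{\left(4 t^{2} - \frac{5 t}{2} + 1 \right)}}{2}.

The substitution u = 4 t^{2} - \frac{5 t}{2} + 1 works: f is exactly (dF/du)*(du/dt) for that inner function.
Check: d/dt[\frac{\cos{\left(4 t^{2} - \frac{5 t}{2} + 1 \right)}}{2}] = - 4 t \sin{\left(4 t^{2} - \frac{5 t}{2} + 1 \right)} + \frac{5 \sin{\left(4 t^{2} - \frac{5 t}{2} + 1 \right)}}{4} = f(t).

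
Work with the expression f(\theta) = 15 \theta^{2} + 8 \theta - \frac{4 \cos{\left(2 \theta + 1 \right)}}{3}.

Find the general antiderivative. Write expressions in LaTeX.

F(\theta) = 5 \theta^{3} + 4 \theta^{2} - \frac{2 \sin{\left(2 \theta + 1 \right)}}{3} + C

Integrate term by term and add the pieces.
Check: d/d\theta[5 \theta^{3} + 4 \theta^{2} - \frac{2 \sin{\left(2 \theta + 1 \right)}}{3}] = 15 \theta^{2} + 8 \theta - \frac{4 \cos{\left(2 \theta + 1 \right)}}{3} = f(\theta).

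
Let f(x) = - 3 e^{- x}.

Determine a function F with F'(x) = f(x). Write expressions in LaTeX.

An antiderivative is F(x) = 3 e^{- x}.

Since d/dx undoes antidifferentiation here, F'(x) = f(x) is required of F(x).
Check: d/dx[3 e^{- x}] = - 3 e^{- x} = f(x).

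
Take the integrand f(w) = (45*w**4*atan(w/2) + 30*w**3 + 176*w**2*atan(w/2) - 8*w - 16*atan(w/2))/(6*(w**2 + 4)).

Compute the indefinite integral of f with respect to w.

f has the shape u'v + uv' for u = 5*w**3/2 - 2*w/3 and v = atan(w/2) — it is the derivative of the product u*v.
Check: d/dw[-(-5*w**3/2 + 2*w/3)*atan(w/2)] = (45*w**4*atan(w/2) + 30*w**3 + 176*w**2*atan(w/2) - 8*w - 16*atan(w/2))/(6*w**2 + 24), which equals f(w).

F(w) = -(-5*w**3/2 + 2*w/3)*atan(w/2) + C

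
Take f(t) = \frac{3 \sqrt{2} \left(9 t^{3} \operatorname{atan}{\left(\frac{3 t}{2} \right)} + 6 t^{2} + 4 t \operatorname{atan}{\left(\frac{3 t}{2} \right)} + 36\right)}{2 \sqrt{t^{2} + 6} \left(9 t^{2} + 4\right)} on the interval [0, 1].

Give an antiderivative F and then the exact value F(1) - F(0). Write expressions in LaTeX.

Antiderivative: F(t) = 3 \sqrt{\frac{t^{2}}{2} + 3} \operatorname{atan}{\left(\frac{3 t}{2} \right)}; value = \frac{3 \sqrt{14} \operatorname{atan}{\left(\frac{3}{2} \right)}}{2}

Recognize the product-rule pattern: f = u'v + uv' with u = 3 \sqrt{\frac{t^{2}}{2} + 3}, v = \operatorname{atan}{\left(\frac{3 t}{2} \right)}, so integration by parts undoes it.
F(t) = 3 \sqrt{\frac{t^{2}}{2} + 3} \operatorname{atan}{\left(\frac{3 t}{2} \right)} is an antiderivative of f.
Check: d/dt[3 \sqrt{\frac{t^{2}}{2} + 3} \operatorname{atan}{\left(\frac{3 t}{2} \right)}] = \frac{27 t^{3} \operatorname{atan}{\left(\frac{3 t}{2} \right)} + 18 t^{2} + 12 t \operatorname{atan}{\left(\frac{3 t}{2} \right)} + 108}{9 \sqrt{2} t^{2} \sqrt{t^{2} + 6} + 4 \sqrt{2} \sqrt{t^{2} + 6}}, which equals f(t).
F(1) = \frac{3 \sqrt{14} \operatorname{atan}{\left(\frac{3}{2} \right)}}{2}; F(0) = 0.
Integral = F(1) - F(0) = \frac{3 \sqrt{14} \operatorname{atan}{\left(\frac{3}{2} \right)}}{2}.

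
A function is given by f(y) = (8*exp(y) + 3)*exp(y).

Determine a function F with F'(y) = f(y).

Since d/dy undoes antidifferentiation here, F'(y) = f(y) is required of F(y).
Check: d/dy[4*exp(2*y) + 3*exp(y)] = 8*exp(2*y) + 3*exp(y), which equals f(y).

An antiderivative is F(y) = 4*exp(2*y) + 3*exp(y).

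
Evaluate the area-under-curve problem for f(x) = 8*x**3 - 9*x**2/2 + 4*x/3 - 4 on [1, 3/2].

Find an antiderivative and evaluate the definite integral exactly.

The integrand splits into summands that can be handled one at a time.
F(x) = 2*x**4 - 3*x**3/2 + 2*x**2/3 - 4*x is an antiderivative of f.
Check: d/dx[2*x**4 - 3*x**3/2 + 2*x**2/3 - 4*x] = 8*x**3 - 9*x**2/2 + 4*x/3 - 4 = f(x).
F(3/2) = 9/16; F(1) = -17/6.
Integral = F(3/2) - F(1) = 163/48.

Antiderivative: F(x) = 2*x**4 - 3*x**3/2 + 2*x**2/3 - 4*x; value = 163/48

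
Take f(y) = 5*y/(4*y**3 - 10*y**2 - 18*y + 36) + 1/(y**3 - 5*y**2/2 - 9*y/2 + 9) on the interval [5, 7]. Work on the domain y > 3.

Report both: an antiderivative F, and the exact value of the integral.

The denominator factors as 2*(y - 3)*(y + 2)*(2*y - 3); partial fractions split f into directly integrable pieces: -23/(21*(2*y - 3)) - 3/(35*(y + 2)) + 19/(30*(y - 3)).
F(y) = -(-133*log(y - 3) + 115*log(y - 3/2) + 18*log(y + 2))/210 is an antiderivative of f.
Check: d/dy[-(-133*log(y - 3) + 115*log(y - 3/2) + 18*log(y + 2))/210] = (5*y + 4)/(4*y**3 - 10*y**2 - 18*y + 36), which equals f(y).
F(7) = -23*log(11/2)/42 - 3*log(9)/35 + 19*log(4)/30; F(5) = -23*log(7/2)/42 - 3*log(7)/35 + 19*log(2)/30.
Integral = F(7) - F(5) = -23*log(11/2)/42 - 19*log(2)/30 - 3*log(9)/35 + 3*log(7)/35 + 23*log(7/2)/42 + 19*log(4)/30.

Antiderivative: F(y) = -(-133*log(y - 3) + 115*log(y - 3/2) + 18*log(y + 2))/210; value = -23*log(11/2)/42 - 19*log(2)/30 - 3*log(9)/35 + 3*log(7)/35 + 23*log(7/2)/42 + 19*log(4)/30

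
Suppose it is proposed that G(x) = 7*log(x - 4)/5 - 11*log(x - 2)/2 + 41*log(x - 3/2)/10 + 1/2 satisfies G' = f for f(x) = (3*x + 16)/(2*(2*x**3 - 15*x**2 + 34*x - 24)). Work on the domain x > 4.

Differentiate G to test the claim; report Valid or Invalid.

d/dx[G] = (3*x + 16)/(4*x**3 - 30*x**2 + 68*x - 48)
This equals f(x) exactly, so the claim holds.

Valid: G'(x) = f(x).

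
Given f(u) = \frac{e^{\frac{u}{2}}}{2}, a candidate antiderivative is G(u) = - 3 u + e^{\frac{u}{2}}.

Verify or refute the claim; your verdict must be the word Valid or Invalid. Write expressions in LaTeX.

d/du[G] = \frac{e^{\frac{u}{2}}}{2} - 3
d/du[G] - f(u) = -3 != 0.

Invalid: d/du[G] - f = -3, which is not 0.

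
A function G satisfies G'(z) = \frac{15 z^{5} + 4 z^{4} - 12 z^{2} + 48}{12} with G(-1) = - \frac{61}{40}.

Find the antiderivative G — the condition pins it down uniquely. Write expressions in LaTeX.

G(z) = \frac{5 z^{6}}{24} + \frac{z^{5}}{15} - \frac{z^{3}}{3} + 4 z + 2

Any candidate G(z) must reproduce the stated G'(z) exactly.
A general antiderivative is \frac{5 z^{6}}{24} + \frac{z^{5}}{15} - \frac{z^{3}}{3} + 4 z + C.
The condition gives C = - \frac{61}{40} - (- \frac{141}{40}) = 2.
So G(z) = \frac{5 z^{6}}{24} + \frac{z^{5}}{15} - \frac{z^{3}}{3} + 4 z + 2.
Check: d/dz[\frac{5 z^{6}}{24} + \frac{z^{5}}{15} - \frac{z^{3}}{3} + 4 z + 2] = \frac{5 z^{5}}{4} + \frac{z^{4}}{3} - z^{2} + 4, which equals G'(z).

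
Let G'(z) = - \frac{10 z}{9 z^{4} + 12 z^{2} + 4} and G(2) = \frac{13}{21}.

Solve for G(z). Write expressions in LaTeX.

G(z) = \frac{9 z^{2} + 16}{18 z^{2} + 12}

The substitution u = 3 z^{2} + 2 works: G'(z) is exactly (dG/du)*(du/dz) for that inner function.
A general antiderivative is \frac{5}{3 \left(3 z^{2} + 2\right)} + C.
The condition gives C = \frac{13}{21} - (\frac{5}{42}) = \frac{1}{2}.
So G(z) = \frac{9 z^{2} + 16}{18 z^{2} + 12}.
Check: d/dz[\frac{9 z^{2} + 16}{18 z^{2} + 12}] = - \frac{10 z}{9 z^{4} + 12 z^{2} + 4} = G'(z).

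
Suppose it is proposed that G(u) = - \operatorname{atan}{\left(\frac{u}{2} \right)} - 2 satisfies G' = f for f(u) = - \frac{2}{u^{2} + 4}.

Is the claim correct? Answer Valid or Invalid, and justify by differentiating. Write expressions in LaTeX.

d/du[G] = - \frac{2}{u^{2} + 4}
This equals f(u) exactly, so the claim holds.

Valid. The derivative of G reproduces f.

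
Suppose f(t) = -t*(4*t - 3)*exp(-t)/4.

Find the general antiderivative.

Recognize the product-rule pattern: f = u'v + uv' with u = t**2 + 5*t/4 + 5/4, v = exp(-t), so integration by parts undoes it.
Check: d/dt[(4*t**2 + 5*t + 5)*exp(-t)/4] = (-4*t**2 + 3*t)*exp(-t)/4, which equals f(t).

F(t) = (4*t**2 + 5*t + 5)*exp(-t)/4 + C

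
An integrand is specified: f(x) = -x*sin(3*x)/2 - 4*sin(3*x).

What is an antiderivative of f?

The integrand splits into summands that can be handled one at a time.
Check: d/dx[(3*x*cos(3*x) - sin(3*x) + 24*cos(3*x))/18] = -x*sin(3*x)/2 - 4*sin(3*x) = f(x).

An antiderivative is F(x) = (3*x*cos(3*x) - sin(3*x) + 24*cos(3*x))/18.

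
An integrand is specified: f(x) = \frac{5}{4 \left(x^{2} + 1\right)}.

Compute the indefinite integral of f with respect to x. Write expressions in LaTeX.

F(x) = \frac{5 \operatorname{atan}{\left(x \right)}}{4} + C

Differentiate the proposed F(x) back; it has to land on f(x) exactly.
Check: d/dx[\frac{5 \operatorname{atan}{\left(x \right)}}{4}] = \frac{5}{4 x^{2} + 4}, which equals f(x).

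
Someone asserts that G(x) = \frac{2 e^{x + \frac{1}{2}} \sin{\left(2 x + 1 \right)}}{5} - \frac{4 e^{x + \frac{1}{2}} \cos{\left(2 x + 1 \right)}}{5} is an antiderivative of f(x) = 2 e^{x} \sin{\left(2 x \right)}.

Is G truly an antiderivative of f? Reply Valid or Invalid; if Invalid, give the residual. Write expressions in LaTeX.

Invalid: d/dx[G] - f = - 2 e^{x} \sin{\left(2 x \right)} + 2 e^{\frac{1}{2}} e^{x} \sin{\left(2 x + 1 \right)}, which is not 0.

d/dx[G] = 2 e^{\frac{1}{2}} e^{x} \sin{\left(2 x + 1 \right)}
d/dx[G] - f(x) = - 2 e^{x} \sin{\left(2 x \right)} + 2 e^{\frac{1}{2}} e^{x} \sin{\left(2 x + 1 \right)} != 0.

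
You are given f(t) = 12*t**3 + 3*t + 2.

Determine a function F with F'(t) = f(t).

An antiderivative is F(t) = t*(6*t**3 + 3*t + 4)/2.

The integrand splits into summands that can be handled one at a time.
Check: d/dt[t*(6*t**3 + 3*t + 4)/2] = 12*t**3 + 3*t + 2 = f(t).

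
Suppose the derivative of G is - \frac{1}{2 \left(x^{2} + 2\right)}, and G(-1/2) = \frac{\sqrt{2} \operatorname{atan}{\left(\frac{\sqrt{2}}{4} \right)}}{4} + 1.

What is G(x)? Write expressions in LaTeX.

G(x) = - \frac{\sqrt{2} \operatorname{atan}{\left(\frac{\sqrt{2} x}{2} \right)} - 4}{4}

For G(x) to be correct, d/dx[G] must agree with the stated G'(x) identically.
A general antiderivative is - \frac{\sqrt{2} \operatorname{atan}{\left(\frac{\sqrt{2} x}{2} \right)}}{4} + C.
The condition gives C = \frac{\sqrt{2} \operatorname{atan}{\left(\frac{\sqrt{2}}{4} \right)}}{4} + 1 - (\frac{\sqrt{2} \operatorname{atan}{\left(\frac{\sqrt{2}}{4} \right)}}{4}) = 1.
So G(x) = - \frac{\sqrt{2} \operatorname{atan}{\left(\frac{\sqrt{2} x}{2} \right)} - 4}{4}.
Check: d/dx[- \frac{\sqrt{2} \operatorname{atan}{\left(\frac{\sqrt{2} x}{2} \right)} - 4}{4}] = - \frac{1}{2 x^{2} + 4}, which equals G'(x).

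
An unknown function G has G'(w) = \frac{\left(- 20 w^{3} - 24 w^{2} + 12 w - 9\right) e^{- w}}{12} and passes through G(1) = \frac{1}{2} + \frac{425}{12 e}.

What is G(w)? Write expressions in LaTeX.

G(w) = \frac{\left(20 w^{3} + 84 w^{2} + 156 w + 6 e^{w} + 165\right) e^{- w}}{12}

Recognize the product-rule pattern: G'(w) = u'v + uv' with u = \frac{5 w^{3}}{3} + 7 w^{2} + 13 w + \frac{55}{4}, v = e^{- w}, so integration by parts undoes it.
A general antiderivative is \frac{\left(20 w^{3} + 84 w^{2} + 156 w + 165\right) e^{- w}}{12} + C.
The condition gives C = \frac{1}{2} + \frac{425}{12 e} - (\frac{425}{12 e}) = \frac{1}{2}.
So G(w) = \frac{\left(20 w^{3} + 84 w^{2} + 156 w + 6 e^{w} + 165\right) e^{- w}}{12}.
Check: d/dw[\frac{\left(20 w^{3} + 84 w^{2} + 156 w + 6 e^{w} + 165\right) e^{- w}}{12}] = \frac{\left(- 20 w^{3} - 24 w^{2} + 12 w - 9\right) e^{- w}}{12} = G'(w).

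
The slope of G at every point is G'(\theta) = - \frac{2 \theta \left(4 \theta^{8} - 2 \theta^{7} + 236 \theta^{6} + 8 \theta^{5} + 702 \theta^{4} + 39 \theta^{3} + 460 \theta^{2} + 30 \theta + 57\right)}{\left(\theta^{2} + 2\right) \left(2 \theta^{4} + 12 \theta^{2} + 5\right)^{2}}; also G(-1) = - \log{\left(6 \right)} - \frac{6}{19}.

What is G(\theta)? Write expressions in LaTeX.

For G(\theta) to be correct, d/d\theta[G] must agree with the stated G'(\theta) identically.
A general antiderivative is - \log{\left(2 \theta^{2} + 4 \right)} + \frac{- 5 \theta^{4} - \frac{2 \theta^{3}}{3} + \frac{4 \theta^{2}}{3} + 1}{\frac{2 \theta^{4}}{3} + 4 \theta^{2} + \frac{5}{3}} + C.
The condition gives C = - \log{\left(6 \right)} - \frac{6}{19} - (- \log{\left(6 \right)} - \frac{6}{19}) = 0.
So G(\theta) = - \frac{2 \theta^{4} \log{\left(2 \theta^{2} + 4 \right)} + 15 \theta^{4} + 2 \theta^{3} + 12 \theta^{2} \log{\left(2 \theta^{2} + 4 \right)} - 4 \theta^{2} + 5 \log{\left(2 \theta^{2} + 4 \right)} - 3}{2 \theta^{4} + 12 \theta^{2} + 5}.
Check: d/d\theta[- \frac{2 \theta^{4} \log{\left(2 \theta^{2} + 4 \right)} + 15 \theta^{4} + 2 \theta^{3} + 12 \theta^{2} \log{\left(2 \theta^{2} + 4 \right)} - 4 \theta^{2} + 5 \log{\left(2 \theta^{2} + 4 \right)} - 3}{2 \theta^{4} + 12 \theta^{2} + 5}] = \frac{- 8 \theta^{9} + 4 \theta^{8} - 472 \theta^{7} - 16 \theta^{6} - 1404 \theta^{5} - 78 \theta^{4} - 920 \theta^{3} - 60 \theta^{2} - 114 \theta}{4 \theta^{10} + 56 \theta^{8} + 260 \theta^{6} + 448 \theta^{4} + 265 \theta^{2} + 50}, which equals G'(\theta).

G(\theta) = - \frac{2 \theta^{4} \log{\left(2 \theta^{2} + 4 \right)} + 15 \theta^{4} + 2 \theta^{3} + 12 \theta^{2} \log{\left(2 \theta^{2} + 4 \right)} - 4 \theta^{2} + 5 \log{\left(2 \theta^{2} + 4 \right)} - 3}{2 \theta^{4} + 12 \theta^{2} + 5}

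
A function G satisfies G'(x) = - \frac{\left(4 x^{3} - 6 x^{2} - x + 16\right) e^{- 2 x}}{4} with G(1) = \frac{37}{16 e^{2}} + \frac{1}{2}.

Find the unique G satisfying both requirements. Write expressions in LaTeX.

G(x) = \frac{\left(8 x^{3} - 2 x + 31\right) e^{- 2 x}}{16} + \frac{1}{2}

G'(x) has the shape u'v + uv' for u = \frac{x^{3}}{2} - \frac{x}{8} + \frac{31}{16} and v = e^{- 2 x} — it is the derivative of the product u*v.
A general antiderivative is \frac{\left(8 x^{3} - 2 x + 31\right) e^{- 2 x}}{16} + C.
The condition gives C = \frac{37}{16 e^{2}} + \frac{1}{2} - (\frac{37}{16 e^{2}}) = \frac{1}{2}.
So G(x) = \frac{\left(8 x^{3} - 2 x + 31\right) e^{- 2 x}}{16} + \frac{1}{2}.
Check: d/dx[\frac{\left(8 x^{3} - 2 x + 31\right) e^{- 2 x}}{16} + \frac{1}{2}] = \frac{\left(- 4 x^{3} + 6 x^{2} + x - 16\right) e^{- 2 x}}{4}, which equals G'(x).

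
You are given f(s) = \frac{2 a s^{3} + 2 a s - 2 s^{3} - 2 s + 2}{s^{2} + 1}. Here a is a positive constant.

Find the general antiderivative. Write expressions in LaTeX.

A candidate is checked by its d/ds: the result must match f(s).
Check: d/ds[a s^{2} - s^{2} + 2 \operatorname{atan}{\left(s \right)}] = \frac{2 a s^{3} + 2 a s - 2 s^{3} - 2 s + 2}{s^{2} + 1} = f(s).

F(s) = a s^{2} - s^{2} + 2 \operatorname{atan}{\left(s \right)} + C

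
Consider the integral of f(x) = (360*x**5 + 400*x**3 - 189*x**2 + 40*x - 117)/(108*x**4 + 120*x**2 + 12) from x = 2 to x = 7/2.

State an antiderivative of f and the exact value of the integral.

Whatever form F(x) takes, F'(x) = f(x) is non-negotiable.
F(x) = 5*x**2/3 - 3*atan(x)/4 - 3*atan(3*x) is an antiderivative of f.
Check: d/dx[5*x**2/3 - 3*atan(x)/4 - 3*atan(3*x)] = (360*x**5 + 400*x**3 - 189*x**2 + 40*x - 117)/(108*x**4 + 120*x**2 + 12) = f(x).
F(7/2) = -3*atan(21/2) - 3*atan(7/2)/4 + 245/12; F(2) = -3*atan(6) - 3*atan(2)/4 + 20/3.
Integral = F(7/2) - F(2) = -3*atan(21/2) - 3*atan(7/2)/4 + 3*atan(2)/4 + 3*atan(6) + 55/4.

Antiderivative: F(x) = 5*x**2/3 - 3*atan(x)/4 - 3*atan(3*x); value = -3*atan(21/2) - 3*atan(7/2)/4 + 3*atan(2)/4 + 3*atan(6) + 55/4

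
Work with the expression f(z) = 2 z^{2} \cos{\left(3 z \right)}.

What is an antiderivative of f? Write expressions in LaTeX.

Differentiate the proposed F(z) back; it has to land on f(z) exactly.
Check: d/dz[\frac{2 z^{2} \sin{\left(3 z \right)}}{3} + \frac{4 z \cos{\left(3 z \right)}}{9} - \frac{4 \sin{\left(3 z \right)}}{27}] = 2 z^{2} \cos{\left(3 z \right)} = f(z).

An antiderivative is F(z) = \frac{2 z^{2} \sin{\left(3 z \right)}}{3} + \frac{4 z \cos{\left(3 z \right)}}{9} - \frac{4 \sin{\left(3 z \right)}}{27}.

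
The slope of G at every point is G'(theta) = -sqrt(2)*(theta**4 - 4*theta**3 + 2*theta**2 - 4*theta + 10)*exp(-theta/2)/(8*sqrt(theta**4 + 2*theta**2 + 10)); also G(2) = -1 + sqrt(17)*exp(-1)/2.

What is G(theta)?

G(theta) = sqrt(2)*(sqrt(theta**4 + 2*theta**2 + 10) - 2*sqrt(2)*exp(theta/2))*exp(-theta/2)/4

G'(theta) has the shape u'v + uv' for u = sqrt(theta**4/2 + theta**2 + 5)/2 and v = exp(-theta/2) — it is the derivative of the product u*v.
A general antiderivative is sqrt(theta**4/2 + theta**2 + 5)*exp(-theta/2)/2 + C.
The condition gives C = -1 + sqrt(17)*exp(-1)/2 - (sqrt(17)*exp(-1)/2) = -1.
So G(theta) = sqrt(2)*(sqrt(theta**4 + 2*theta**2 + 10) - 2*sqrt(2)*exp(theta/2))*exp(-theta/2)/4.
Check: d/dtheta[sqrt(2)*(sqrt(theta**4 + 2*theta**2 + 10) - 2*sqrt(2)*exp(theta/2))*exp(-theta/2)/4] = (-sqrt(2)*theta**4 + 4*sqrt(2)*theta**3 - 2*sqrt(2)*theta**2 + 4*sqrt(2)*theta - 10*sqrt(2))*exp(-theta/2)/(8*sqrt(theta**4 + 2*theta**2 + 10)), which equals G'(theta).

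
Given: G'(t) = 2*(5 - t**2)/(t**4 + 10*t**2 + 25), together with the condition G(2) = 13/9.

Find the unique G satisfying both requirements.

G(t) = 2*t/(t**2 + 5) + 1

Recognize the product-rule pattern: G'(t) = u'v + uv' with u = 2*t, v = 1/(t**2 + 5), so integration by parts undoes it.
A general antiderivative is 2*t/(t**2 + 5) + C.
The condition gives C = 13/9 - (4/9) = 1.
So G(t) = 2*t/(t**2 + 5) + 1.
Check: d/dt[2*t/(t**2 + 5) + 1] = (10 - 2*t**2)/(t**4 + 10*t**2 + 25), which equals G'(t).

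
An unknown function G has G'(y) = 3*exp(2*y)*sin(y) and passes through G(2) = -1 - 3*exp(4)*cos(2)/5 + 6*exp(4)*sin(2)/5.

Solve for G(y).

Any candidate G(y) must reproduce the stated G'(y) exactly.
A general antiderivative is 6*exp(2*y)*sin(y)/5 - 3*exp(2*y)*cos(y)/5 + C.
The condition gives C = -1 - 3*exp(4)*cos(2)/5 + 6*exp(4)*sin(2)/5 - (-3*exp(4)*cos(2)/5 + 6*exp(4)*sin(2)/5) = -1.
So G(y) = 6*exp(2*y)*sin(y)/5 - 3*exp(2*y)*cos(y)/5 - 1.
Check: d/dy[6*exp(2*y)*sin(y)/5 - 3*exp(2*y)*cos(y)/5 - 1] = 3*exp(2*y)*sin(y) = G'(y).

G(y) = 6*exp(2*y)*sin(y)/5 - 3*exp(2*y)*cos(y)/5 - 1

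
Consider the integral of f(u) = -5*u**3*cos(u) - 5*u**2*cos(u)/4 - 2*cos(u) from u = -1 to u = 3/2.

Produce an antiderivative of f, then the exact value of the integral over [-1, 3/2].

Antiderivative: F(u) = -(20*u**3*sin(u) + 5*u**2*sin(u) + 60*u**2*cos(u) - 120*u*sin(u) + 10*u*cos(u) - 2*sin(u) - 120*cos(u))/4; value = -103*sin(1)/4 - 35*cos(1)/2 - 15*cos(3/2)/2 + 413*sin(3/2)/16

The integrand splits into summands that can be handled one at a time.
F(u) = -(20*u**3*sin(u) + 5*u**2*sin(u) + 60*u**2*cos(u) - 120*u*sin(u) + 10*u*cos(u) - 2*sin(u) - 120*cos(u))/4 is an antiderivative of f.
Check: d/du[-(20*u**3*sin(u) + 5*u**2*sin(u) + 60*u**2*cos(u) - 120*u*sin(u) + 10*u*cos(u) - 2*sin(u) - 120*cos(u))/4] = -5*u**3*cos(u) - 5*u**2*cos(u)/4 - 2*cos(u) = f(u).
F(3/2) = -15*cos(3/2)/2 + 413*sin(3/2)/16; F(-1) = 35*cos(1)/2 + 103*sin(1)/4.
Integral = F(3/2) - F(-1) = -103*sin(1)/4 - 35*cos(1)/2 - 15*cos(3/2)/2 + 413*sin(3/2)/16.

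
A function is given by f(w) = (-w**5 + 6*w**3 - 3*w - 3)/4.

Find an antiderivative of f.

An antiderivative is F(w) = -w**6/24 + 3*w**4/8 - 3*w**2/8 - 3*w/4.

A first test for any F(w): its w-derivative must equal f(w) identically.
Check: d/dw[-w**6/24 + 3*w**4/8 - 3*w**2/8 - 3*w/4] = -w**5/4 + 3*w**3/2 - 3*w/4 - 3/4, which equals f(w).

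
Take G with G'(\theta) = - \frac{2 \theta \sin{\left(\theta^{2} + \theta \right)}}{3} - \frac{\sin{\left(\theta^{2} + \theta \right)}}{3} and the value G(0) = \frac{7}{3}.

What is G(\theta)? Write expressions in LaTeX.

G(\theta) = \frac{\cos{\left(\theta^{2} + \theta \right)} + 6}{3}

G'(\theta) matches the chain-rule pattern g'(h)*h' with inner function h(\theta) = \theta^{2} + \theta; substituting u = h(\theta) collapses the integral.
A general antiderivative is \frac{\cos{\left(\theta^{2} + \theta \right)}}{3} + C.
The condition gives C = \frac{7}{3} - (\frac{1}{3}) = 2.
So G(\theta) = \frac{\cos{\left(\theta^{2} + \theta \right)} + 6}{3}.
Check: d/d\theta[\frac{\cos{\left(\theta^{2} + \theta \right)} + 6}{3}] = - \frac{2 \theta \sin{\left(\theta^{2} + \theta \right)}}{3} - \frac{\sin{\left(\theta^{2} + \theta \right)}}{3} = G'(\theta).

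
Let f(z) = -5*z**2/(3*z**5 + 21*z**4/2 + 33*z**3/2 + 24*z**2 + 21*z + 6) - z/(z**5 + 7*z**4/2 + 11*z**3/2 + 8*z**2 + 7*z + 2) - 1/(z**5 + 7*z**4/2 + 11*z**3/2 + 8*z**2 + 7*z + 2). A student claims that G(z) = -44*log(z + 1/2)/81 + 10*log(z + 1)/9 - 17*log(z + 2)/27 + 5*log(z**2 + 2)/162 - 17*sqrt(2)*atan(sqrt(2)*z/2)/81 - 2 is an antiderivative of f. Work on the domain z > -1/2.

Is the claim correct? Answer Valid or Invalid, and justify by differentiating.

Valid: G'(z) = f(z).

d/dz[G] = (-10*z**2 - 6*z - 6)/(6*z**5 + 21*z**4 + 33*z**3 + 48*z**2 + 42*z + 12)
This equals f(z) exactly, so the claim holds.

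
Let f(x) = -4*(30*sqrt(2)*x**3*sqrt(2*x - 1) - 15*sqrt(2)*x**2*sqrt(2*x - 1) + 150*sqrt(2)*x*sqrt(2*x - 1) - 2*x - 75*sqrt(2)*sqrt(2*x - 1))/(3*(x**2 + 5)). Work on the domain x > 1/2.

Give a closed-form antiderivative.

A candidate is checked by its d/dx: the result must match f(x).
Check: d/dx[-16*x**2*sqrt(4*x - 2) + 16*x*sqrt(4*x - 2) - 4*sqrt(4*x - 2) + 4*log(x**2/2 + 5/2)/3] = (-240*sqrt(2)*x**4 + 240*sqrt(2)*x**3 - 1260*sqrt(2)*x**2 + 8*x*sqrt(2*x - 1) + 1200*sqrt(2)*x - 300*sqrt(2))/(3*x**2*sqrt(2*x - 1) + 15*sqrt(2*x - 1)), which equals f(x).

An antiderivative is F(x) = -16*x**2*sqrt(4*x - 2) + 16*x*sqrt(4*x - 2) - 4*sqrt(4*x - 2) + 4*log(x**2/2 + 5/2)/3.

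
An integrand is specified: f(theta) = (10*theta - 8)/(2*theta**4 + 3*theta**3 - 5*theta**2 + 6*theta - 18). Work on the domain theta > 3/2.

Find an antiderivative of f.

Factor the denominator ((theta + 3)*(2*theta - 3)*(theta**2 + 2)) and decompose: f = -2*(53*theta - 82)/(187*(theta**2 + 2)) + 56/(153*(2*theta - 3)) + 38/(99*(theta + 3)); each piece integrates to a log, atan, or power term.
Check: d/dtheta[(308*log(theta - 3/2) + 646*log(theta + 3) - 477*log(theta**2 + 2) + 738*sqrt(2)*atan(sqrt(2)*theta/2))/1683] = (10*theta - 8)/(2*theta**4 + 3*theta**3 - 5*theta**2 + 6*theta - 18) = f(theta).

An antiderivative is F(theta) = (308*log(theta - 3/2) + 646*log(theta + 3) - 477*log(theta**2 + 2) + 738*sqrt(2)*atan(sqrt(2)*theta/2))/1683.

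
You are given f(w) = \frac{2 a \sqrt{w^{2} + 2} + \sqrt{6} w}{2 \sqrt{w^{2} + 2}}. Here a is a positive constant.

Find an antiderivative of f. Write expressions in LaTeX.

A first test for any F(w): its w-derivative must equal f(w) identically.
Check: d/dw[\frac{2 a w + \sqrt{6} \sqrt{w^{2} + 2}}{2}] = \frac{2 a \sqrt{w^{2} + 2} + \sqrt{6} w}{2 \sqrt{w^{2} + 2}} = f(w).

An antiderivative is F(w) = \frac{2 a w + \sqrt{6} \sqrt{w^{2} + 2}}{2}.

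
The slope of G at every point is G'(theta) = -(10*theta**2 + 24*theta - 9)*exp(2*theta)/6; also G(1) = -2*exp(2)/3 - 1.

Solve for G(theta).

G(theta) = -(5*theta**2*exp(2*theta) + 7*theta*exp(2*theta) - 8*exp(2*theta) + 6)/6

Recognize the product-rule pattern: G'(theta) = u'v + uv' with u = -5*theta**2/6 - 7*theta/6 + 4/3, v = exp(2*theta), so integration by parts undoes it.
A general antiderivative is (-5*theta**2 - 7*theta + 8)*exp(2*theta)/6 + C.
The condition gives C = -2*exp(2)/3 - 1 - (-2*exp(2)/3) = -1.
So G(theta) = -(5*theta**2*exp(2*theta) + 7*theta*exp(2*theta) - 8*exp(2*theta) + 6)/6.
Check: d/dtheta[-(5*theta**2*exp(2*theta) + 7*theta*exp(2*theta) - 8*exp(2*theta) + 6)/6] = -5*theta**2*exp(2*theta)/3 - 4*theta*exp(2*theta) + 3*exp(2*theta)/2, which equals G'(theta).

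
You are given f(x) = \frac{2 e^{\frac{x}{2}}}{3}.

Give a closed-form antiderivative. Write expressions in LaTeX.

Whatever form F(x) takes, F'(x) = f(x) is non-negotiable.
Check: d/dx[\frac{4 e^{\frac{x}{2}}}{3}] = \frac{2 e^{\frac{x}{2}}}{3} = f(x).

An antiderivative is F(x) = \frac{4 e^{\frac{x}{2}}}{3}.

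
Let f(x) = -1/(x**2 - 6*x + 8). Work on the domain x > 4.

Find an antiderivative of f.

The denominator factors as (x - 4)*(x - 2); partial fractions split f into directly integrable pieces: 1/(2*(x - 2)) - 1/(2*(x - 4)).
Check: d/dx[-log(x - 4)/2 + log(x - 2)/2] = -1/(x**2 - 6*x + 8) = f(x).

An antiderivative is F(x) = -log(x - 4)/2 + log(x - 2)/2.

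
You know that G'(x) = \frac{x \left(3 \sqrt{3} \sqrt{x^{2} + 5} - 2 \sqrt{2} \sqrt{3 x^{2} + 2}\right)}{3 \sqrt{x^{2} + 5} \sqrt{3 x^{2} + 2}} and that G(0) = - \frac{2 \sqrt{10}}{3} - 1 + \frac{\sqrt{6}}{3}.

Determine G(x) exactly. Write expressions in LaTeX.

G(x) = - \frac{2 \sqrt{2} \sqrt{x^{2} + 5} - \sqrt{3} \sqrt{3 x^{2} + 2} + 3}{3}

For G(x) to be correct, d/dx[G] must agree with the stated G'(x) identically.
A general antiderivative is - \frac{4 \sqrt{\frac{x^{2}}{2} + \frac{5}{2}}}{3} + \sqrt{x^{2} + \frac{2}{3}} + C.
The condition gives C = - \frac{2 \sqrt{10}}{3} - 1 + \frac{\sqrt{6}}{3} - (- \frac{2 \sqrt{10}}{3} + \frac{\sqrt{6}}{3}) = -1.
So G(x) = - \frac{2 \sqrt{2} \sqrt{x^{2} + 5} - \sqrt{3} \sqrt{3 x^{2} + 2} + 3}{3}.
Check: d/dx[- \frac{2 \sqrt{2} \sqrt{x^{2} + 5} - \sqrt{3} \sqrt{3 x^{2} + 2} + 3}{3}] = \frac{3 \sqrt{3} x \sqrt{x^{2} + 5} - 2 \sqrt{2} x \sqrt{3 x^{2} + 2}}{3 \sqrt{x^{2} + 5} \sqrt{3 x^{2} + 2}}, which equals G'(x).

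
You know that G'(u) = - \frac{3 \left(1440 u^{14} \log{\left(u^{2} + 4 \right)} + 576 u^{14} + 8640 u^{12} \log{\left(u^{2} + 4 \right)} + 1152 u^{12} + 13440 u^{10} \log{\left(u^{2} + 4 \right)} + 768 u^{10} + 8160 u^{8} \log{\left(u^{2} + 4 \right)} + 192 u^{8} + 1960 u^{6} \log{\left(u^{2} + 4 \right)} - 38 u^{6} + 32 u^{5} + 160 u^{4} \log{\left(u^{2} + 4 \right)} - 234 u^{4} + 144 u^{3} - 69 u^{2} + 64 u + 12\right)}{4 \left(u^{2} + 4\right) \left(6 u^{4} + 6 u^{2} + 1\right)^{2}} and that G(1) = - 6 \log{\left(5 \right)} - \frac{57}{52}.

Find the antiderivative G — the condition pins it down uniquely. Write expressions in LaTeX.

A first test for any G(u): its u-derivative must equal the given G'(u).
A general antiderivative is - 6 u^{5} \log{\left(u^{2} + 4 \right)} + \frac{\frac{1}{3} - \frac{3 u}{4}}{2 u^{4} + 2 u^{2} + \frac{1}{3}} + C.
The condition gives C = - 6 \log{\left(5 \right)} - \frac{57}{52} - (- 6 \log{\left(5 \right)} - \frac{5}{52}) = -1.
So G(u) = \frac{3 \left(- 8 u^{5} \left(6 u^{4} + 6 u^{2} + 1\right) \log{\left(u^{2} + 4 \right)} - 8 u^{4} - 8 u^{2} - 3 u\right)}{4 \left(6 u^{4} + 6 u^{2} + 1\right)}.
Check: d/du[\frac{3 \left(- 8 u^{5} \left(6 u^{4} + 6 u^{2} + 1\right) \log{\left(u^{2} + 4 \right)} - 8 u^{4} - 8 u^{2} - 3 u\right)}{4 \left(6 u^{4} + 6 u^{2} + 1\right)}] = \frac{- 4320 u^{14} \log{\left(u^{2} + 4 \right)} - 1728 u^{14} - 25920 u^{12} \log{\left(u^{2} + 4 \right)} - 3456 u^{12} - 40320 u^{10} \log{\left(u^{2} + 4 \right)} - 2304 u^{10} - 24480 u^{8} \log{\left(u^{2} + 4 \right)} - 576 u^{8} - 5880 u^{6} \log{\left(u^{2} + 4 \right)} + 114 u^{6} - 96 u^{5} - 480 u^{4} \log{\left(u^{2} + 4 \right)} + 702 u^{4} - 432 u^{3} + 207 u^{2} - 192 u - 36}{144 u^{10} + 864 u^{8} + 1344 u^{6} + 816 u^{4} + 196 u^{2} + 16}, which equals G'(u).

G(u) = \frac{3 \left(- 8 u^{5} \left(6 u^{4} + 6 u^{2} + 1\right) \log{\left(u^{2} + 4 \right)} - 8 u^{4} - 8 u^{2} - 3 u\right)}{4 \left(6 u^{4} + 6 u^{2} + 1\right)}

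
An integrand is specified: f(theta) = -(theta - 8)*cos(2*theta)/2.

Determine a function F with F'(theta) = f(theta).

An antiderivative is F(theta) = -(2*theta*sin(2*theta) - 16*sin(2*theta) + cos(2*theta))/8.

An antiderivative F(theta) passes only if d/dtheta[F] lands on f(theta) exactly.
Check: d/dtheta[-(2*theta*sin(2*theta) - 16*sin(2*theta) + cos(2*theta))/8] = -theta*cos(2*theta)/2 + 4*cos(2*theta), which equals f(theta).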